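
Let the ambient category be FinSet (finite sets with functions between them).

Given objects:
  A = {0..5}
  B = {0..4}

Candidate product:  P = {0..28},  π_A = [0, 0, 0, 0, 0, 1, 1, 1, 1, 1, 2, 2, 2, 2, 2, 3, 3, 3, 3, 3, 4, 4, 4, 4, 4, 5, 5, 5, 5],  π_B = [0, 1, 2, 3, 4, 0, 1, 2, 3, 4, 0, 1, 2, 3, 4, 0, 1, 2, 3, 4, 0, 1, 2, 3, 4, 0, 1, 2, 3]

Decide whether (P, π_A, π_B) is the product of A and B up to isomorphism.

Answer: NOT A VALID PRODUCT — |P|=29 ≠ |A|·|B|=30

Work:
|A|·|B| = 6·5 = 30;  |P| = 29
  → cardinalities differ; no bijection possible.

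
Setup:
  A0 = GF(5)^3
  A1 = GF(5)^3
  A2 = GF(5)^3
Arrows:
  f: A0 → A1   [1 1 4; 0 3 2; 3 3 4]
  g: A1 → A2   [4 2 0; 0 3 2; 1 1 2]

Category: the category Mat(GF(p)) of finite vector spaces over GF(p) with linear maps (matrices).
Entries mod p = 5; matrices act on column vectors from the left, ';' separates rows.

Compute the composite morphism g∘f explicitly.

  e0=[1,0,0] f→[1,0,3] g→[4,1,2]
  e1=[0,1,0] f→[1,3,3] g→[0,0,0]
  e2=[0,0,1] f→[4,2,4] g→[0,4,4]
⟦path⟧: [4 0 0; 1 0 4; 2 0 4]

Answer: [4 0 0; 1 0 4; 2 0 4]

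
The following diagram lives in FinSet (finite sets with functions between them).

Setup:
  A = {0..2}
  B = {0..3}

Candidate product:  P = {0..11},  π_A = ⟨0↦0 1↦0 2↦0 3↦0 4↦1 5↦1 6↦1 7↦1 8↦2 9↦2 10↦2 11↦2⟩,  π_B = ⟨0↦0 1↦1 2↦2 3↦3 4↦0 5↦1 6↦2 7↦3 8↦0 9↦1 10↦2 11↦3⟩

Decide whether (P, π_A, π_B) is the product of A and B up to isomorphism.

|A|·|B| = 3·4 = 12;  |P| = 12
Check the pairing map k ↦ (π_A(k), π_B(k)):
  0 ↦ (0,0)
  1 ↦ (0,1)
  2 ↦ (0,2)
  3 ↦ (0,3)
  4 ↦ (1,0)
  5 ↦ (1,1)
  6 ↦ (1,2)
  7 ↦ (1,3)
  8 ↦ (2,0)
  9 ↦ (2,1)
  10 ↦ (2,2)
  11 ↦ (2,3)
distinct pairs in image: 12 / 12 needed
  → bijection onto A×B; projections well-typed.

Answer: VALID PRODUCT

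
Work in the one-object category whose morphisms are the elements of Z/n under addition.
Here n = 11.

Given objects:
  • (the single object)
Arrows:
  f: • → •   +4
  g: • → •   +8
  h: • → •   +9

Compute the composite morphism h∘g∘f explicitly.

Answer: +10

Derivation:
  0 +4≡4 +8≡1 +9≡10  (mod 11)
composite: +10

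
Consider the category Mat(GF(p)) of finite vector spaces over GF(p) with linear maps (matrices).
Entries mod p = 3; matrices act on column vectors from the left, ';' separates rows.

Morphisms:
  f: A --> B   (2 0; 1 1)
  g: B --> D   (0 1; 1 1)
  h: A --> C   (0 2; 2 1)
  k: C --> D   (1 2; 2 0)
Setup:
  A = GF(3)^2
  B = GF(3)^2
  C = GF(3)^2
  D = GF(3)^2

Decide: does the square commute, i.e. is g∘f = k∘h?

Answer: COMMUTES

Trace:
1) trace f;g:
  e0=⟨1,0⟩ f-->⟨2,1⟩ g-->⟨1,0⟩
  e1=⟨0,1⟩ f-->⟨0,1⟩ g-->⟨1,1⟩
  composite₁ = (1 1; 0 1)
2) trace h;k:
  e0=⟨1,0⟩ h-->⟨0,2⟩ k-->⟨1,0⟩
  e1=⟨0,1⟩ h-->⟨2,1⟩ k-->⟨1,1⟩
  composite₂ = (1 1; 0 1)
Equal? same morphism ✓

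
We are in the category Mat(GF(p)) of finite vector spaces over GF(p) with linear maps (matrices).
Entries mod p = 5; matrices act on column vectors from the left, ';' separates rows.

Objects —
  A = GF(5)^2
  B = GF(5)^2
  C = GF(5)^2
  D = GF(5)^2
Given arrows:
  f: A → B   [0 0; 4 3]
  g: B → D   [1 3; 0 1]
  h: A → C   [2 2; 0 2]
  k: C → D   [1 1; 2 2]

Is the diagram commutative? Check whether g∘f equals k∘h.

1) trace f;g:
  e0=(1,0) f→(0,4) g→(2,4)
  e1=(0,1) f→(0,3) g→(4,3)
  composite₁ = [2 4; 4 3]
2) trace h;k:
  e0=(1,0) h→(2,0) k→(2,4)
  e1=(0,1) h→(2,2) k→(4,3)
  composite₂ = [2 4; 4 3]
Equal? same morphism ✓

Answer: COMMUTES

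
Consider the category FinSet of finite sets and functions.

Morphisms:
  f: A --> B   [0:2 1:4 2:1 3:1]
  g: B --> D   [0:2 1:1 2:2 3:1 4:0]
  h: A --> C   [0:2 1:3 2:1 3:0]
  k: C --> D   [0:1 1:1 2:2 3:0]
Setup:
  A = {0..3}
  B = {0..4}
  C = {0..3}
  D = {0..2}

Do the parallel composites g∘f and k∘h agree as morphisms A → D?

Along f;g (path 1):
  0 f-->2 g-->2
  1 f-->4 g-->0
  2 f-->1 g-->1
  3 f-->1 g-->1
  composite₁ = [0:2 1:0 2:1 3:1]
Along h;k (path 2):
  0 h-->2 k-->2
  1 h-->3 k-->0
  2 h-->1 k-->1
  3 h-->0 k-->1
  composite₂ = [0:2 1:0 2:1 3:1]
Equal? same morphism ✓

Answer: COMMUTES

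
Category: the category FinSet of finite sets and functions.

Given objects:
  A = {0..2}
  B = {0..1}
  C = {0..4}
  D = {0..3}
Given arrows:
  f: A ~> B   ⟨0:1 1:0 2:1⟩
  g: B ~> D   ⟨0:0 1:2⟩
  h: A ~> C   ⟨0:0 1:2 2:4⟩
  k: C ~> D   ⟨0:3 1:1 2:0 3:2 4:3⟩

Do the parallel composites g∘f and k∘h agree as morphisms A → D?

Answer: DOES NOT COMMUTE

Work:
1) trace f;g:
  0 f~>1 g~>2
  1 f~>0 g~>0
  2 f~>1 g~>2
  ⟦path⟧₁ = ⟨0:2 1:0 2:2⟩
2) trace h;k:
  0 h~>0 k~>3
  1 h~>2 k~>0
  2 h~>4 k~>3
  ⟦path⟧₂ = ⟨0:3 1:0 2:3⟩
Equal? differ; not commutative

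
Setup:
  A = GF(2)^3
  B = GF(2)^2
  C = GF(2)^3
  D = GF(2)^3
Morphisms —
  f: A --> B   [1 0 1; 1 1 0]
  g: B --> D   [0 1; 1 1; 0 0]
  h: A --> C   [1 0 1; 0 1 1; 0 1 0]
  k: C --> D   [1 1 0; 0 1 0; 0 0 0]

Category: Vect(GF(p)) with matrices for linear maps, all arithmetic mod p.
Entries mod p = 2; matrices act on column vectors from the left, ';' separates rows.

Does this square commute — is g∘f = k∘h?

Answer: COMMUTES

Trace:
Path 1 = f;g:
  e0=[1,0,0] f-->[1,1] g-->[1,0,0]
  e1=[0,1,0] f-->[0,1] g-->[1,1,0]
  e2=[0,0,1] f-->[1,0] g-->[0,1,0]
  result₁ = [1 1 0; 0 1 1; 0 0 0]
Path 2 = h;k:
  e0=[1,0,0] h-->[1,0,0] k-->[1,0,0]
  e1=[0,1,0] h-->[0,1,1] k-->[1,1,0]
  e2=[0,0,1] h-->[1,1,0] k-->[0,1,0]
  result₂ = [1 1 0; 0 1 1; 0 0 0]
Equal? equal; square commutes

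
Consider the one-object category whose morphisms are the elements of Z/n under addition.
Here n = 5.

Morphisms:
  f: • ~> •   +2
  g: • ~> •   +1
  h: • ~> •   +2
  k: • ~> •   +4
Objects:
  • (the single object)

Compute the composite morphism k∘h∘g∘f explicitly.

Answer: +4

Work:
  0 +2≡2 +1≡3 +2≡0 +4≡4  (mod 5)
⟦path⟧: +4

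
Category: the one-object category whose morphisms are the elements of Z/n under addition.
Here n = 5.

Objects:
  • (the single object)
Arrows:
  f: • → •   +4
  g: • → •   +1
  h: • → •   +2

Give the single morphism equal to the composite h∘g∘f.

  0 +4≡4 +1≡0 +2≡2  (mod 5)
⟦path⟧: +2

Answer: +2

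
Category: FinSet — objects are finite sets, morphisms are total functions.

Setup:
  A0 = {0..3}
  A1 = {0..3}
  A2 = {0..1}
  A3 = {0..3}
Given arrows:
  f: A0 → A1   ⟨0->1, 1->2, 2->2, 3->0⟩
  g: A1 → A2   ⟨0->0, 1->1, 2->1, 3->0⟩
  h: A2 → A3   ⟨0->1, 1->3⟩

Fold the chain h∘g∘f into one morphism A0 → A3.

  0 f→1 g→1 h→3
  1 f→2 g→1 h→3
  2 f→2 g→1 h→3
  3 f→0 g→0 h→1
composite: ⟨0->3, 1->3, 2->3, 3->1⟩

Answer: ⟨0->3, 1->3, 2->3, 3->1⟩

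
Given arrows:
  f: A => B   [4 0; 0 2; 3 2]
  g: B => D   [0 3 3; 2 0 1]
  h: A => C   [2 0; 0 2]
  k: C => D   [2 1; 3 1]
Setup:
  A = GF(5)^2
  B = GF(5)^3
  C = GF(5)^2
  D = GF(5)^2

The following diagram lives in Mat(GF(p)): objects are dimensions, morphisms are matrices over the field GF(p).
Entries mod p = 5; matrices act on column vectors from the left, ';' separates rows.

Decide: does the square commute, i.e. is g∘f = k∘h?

Path 1 = f;g:
  e0=⟨1,0⟩ f=>⟨4,0,3⟩ g=>⟨4,1⟩
  e1=⟨0,1⟩ f=>⟨0,2,2⟩ g=>⟨2,2⟩
  result₁ = [4 2; 1 2]
Path 2 = h;k:
  e0=⟨1,0⟩ h=>⟨2,0⟩ k=>⟨4,1⟩
  e1=⟨0,1⟩ h=>⟨0,2⟩ k=>⟨2,2⟩
  result₂ = [4 2; 1 2]
Equal? YES — commutes

Answer: COMMUTES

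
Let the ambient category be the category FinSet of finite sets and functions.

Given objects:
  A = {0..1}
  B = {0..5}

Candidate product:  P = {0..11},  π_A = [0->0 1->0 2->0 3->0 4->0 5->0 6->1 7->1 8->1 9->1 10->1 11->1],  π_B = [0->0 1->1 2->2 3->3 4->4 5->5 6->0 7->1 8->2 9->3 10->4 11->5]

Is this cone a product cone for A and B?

|A|·|B| = 2·6 = 12;  |P| = 12
Check the pairing map k ↦ (π_A(k), π_B(k)):
  0 -> (0,0)
  1 -> (0,1)
  2 -> (0,2)
  3 -> (0,3)
  4 -> (0,4)
  5 -> (0,5)
  6 -> (1,0)
  7 -> (1,1)
  8 -> (1,2)
  9 -> (1,3)
  10 -> (1,4)
  11 -> (1,5)
distinct pairs in image: 12 / 12 needed
  → bijection onto A×B; projections well-typed.

Answer: VALID PRODUCT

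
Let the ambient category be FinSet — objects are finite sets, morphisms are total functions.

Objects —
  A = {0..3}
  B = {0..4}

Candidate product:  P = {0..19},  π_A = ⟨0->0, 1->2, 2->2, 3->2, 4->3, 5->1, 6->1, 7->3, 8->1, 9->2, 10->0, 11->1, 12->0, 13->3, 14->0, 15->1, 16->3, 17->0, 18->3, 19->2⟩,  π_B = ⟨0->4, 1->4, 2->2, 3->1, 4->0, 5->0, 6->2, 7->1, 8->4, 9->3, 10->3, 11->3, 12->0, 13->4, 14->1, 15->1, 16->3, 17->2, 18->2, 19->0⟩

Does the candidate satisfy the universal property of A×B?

|A|·|B| = 4·5 = 20;  |P| = 20
Check the pairing map k ↦ (π_A(k), π_B(k)):
  0 -> (0,4)
  1 -> (2,4)
  2 -> (2,2)
  3 -> (2,1)
  4 -> (3,0)
  5 -> (1,0)
  6 -> (1,2)
  7 -> (3,1)
  8 -> (1,4)
  9 -> (2,3)
  10 -> (0,3)
  11 -> (1,3)
  12 -> (0,0)
  13 -> (3,4)
  14 -> (0,1)
  15 -> (1,1)
  16 -> (3,3)
  17 -> (0,2)
  18 -> (3,2)
  19 -> (2,0)
distinct pairs in image: 20 / 20 needed
  → bijection onto A×B; projections well-typed.

Answer: VALID PRODUCT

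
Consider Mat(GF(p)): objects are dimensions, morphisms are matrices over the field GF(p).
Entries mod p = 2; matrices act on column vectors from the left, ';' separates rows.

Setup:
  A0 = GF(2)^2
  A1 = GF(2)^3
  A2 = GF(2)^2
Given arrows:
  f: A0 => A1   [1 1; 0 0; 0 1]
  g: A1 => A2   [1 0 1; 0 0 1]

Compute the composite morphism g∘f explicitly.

  e0=[1,0] f=>[1,0,0] g=>[1,0]
  e1=[0,1] f=>[1,0,1] g=>[0,1]
composite: [1 0; 0 1]

Answer: [1 0; 0 1]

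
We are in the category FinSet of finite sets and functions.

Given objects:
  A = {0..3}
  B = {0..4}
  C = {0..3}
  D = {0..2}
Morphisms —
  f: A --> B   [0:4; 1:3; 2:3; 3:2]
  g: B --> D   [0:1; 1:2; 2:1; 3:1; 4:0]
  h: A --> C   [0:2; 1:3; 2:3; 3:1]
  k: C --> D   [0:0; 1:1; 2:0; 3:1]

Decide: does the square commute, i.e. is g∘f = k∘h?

Along f;g (path 1):
  0 f-->4 g-->0
  1 f-->3 g-->1
  2 f-->3 g-->1
  3 f-->2 g-->1
  result₁ = [0:0; 1:1; 2:1; 3:1]
Along h;k (path 2):
  0 h-->2 k-->0
  1 h-->3 k-->1
  2 h-->3 k-->1
  3 h-->1 k-->1
  result₂ = [0:0; 1:1; 2:1; 3:1]
Equal? equal; square commutes

Answer: COMMUTES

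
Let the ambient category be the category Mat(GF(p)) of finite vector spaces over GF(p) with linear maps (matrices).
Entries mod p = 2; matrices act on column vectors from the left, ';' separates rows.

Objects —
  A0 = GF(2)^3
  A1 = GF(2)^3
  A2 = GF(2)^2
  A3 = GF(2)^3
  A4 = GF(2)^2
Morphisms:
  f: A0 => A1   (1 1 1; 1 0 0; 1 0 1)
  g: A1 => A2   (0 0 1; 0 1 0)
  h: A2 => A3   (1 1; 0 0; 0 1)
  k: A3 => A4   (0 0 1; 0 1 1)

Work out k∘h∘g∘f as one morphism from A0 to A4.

  e0=[1,0,0] f=>[1,1,1] g=>[1,1] h=>[0,0,1] k=>[1,1]
  e1=[0,1,0] f=>[1,0,0] g=>[0,0] h=>[0,0,0] k=>[0,0]
  e2=[0,0,1] f=>[1,0,1] g=>[1,0] h=>[1,0,0] k=>[0,0]
composite: (1 0 0; 1 0 0)

Answer: (1 0 0; 1 0 0)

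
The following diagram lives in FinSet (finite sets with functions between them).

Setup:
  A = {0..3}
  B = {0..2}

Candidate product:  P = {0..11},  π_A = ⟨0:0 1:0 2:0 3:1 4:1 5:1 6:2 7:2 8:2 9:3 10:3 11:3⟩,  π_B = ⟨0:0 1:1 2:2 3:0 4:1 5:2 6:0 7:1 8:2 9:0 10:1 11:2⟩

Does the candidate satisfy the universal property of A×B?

Answer: VALID PRODUCT

Work:
|A|·|B| = 4·3 = 12;  |P| = 12
Check the pairing map k ↦ (π_A(k), π_B(k)):
  0 : (0,0)
  1 : (0,1)
  2 : (0,2)
  3 : (1,0)
  4 : (1,1)
  5 : (1,2)
  6 : (2,0)
  7 : (2,1)
  8 : (2,2)
  9 : (3,0)
  10 : (3,1)
  11 : (3,2)
distinct pairs in image: 12 / 12 needed
  → bijection onto A×B; projections well-typed.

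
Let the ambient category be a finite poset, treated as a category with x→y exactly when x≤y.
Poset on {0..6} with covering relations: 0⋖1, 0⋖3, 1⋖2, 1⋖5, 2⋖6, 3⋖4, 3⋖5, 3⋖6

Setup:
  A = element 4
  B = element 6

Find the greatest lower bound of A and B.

{x : x⊑A ∧ x⊑B} = {0,3}  (A=4, B=6)
  0 ⊑ 3
  3 ⊑ 3
glb = 3

Answer: A∧B = 3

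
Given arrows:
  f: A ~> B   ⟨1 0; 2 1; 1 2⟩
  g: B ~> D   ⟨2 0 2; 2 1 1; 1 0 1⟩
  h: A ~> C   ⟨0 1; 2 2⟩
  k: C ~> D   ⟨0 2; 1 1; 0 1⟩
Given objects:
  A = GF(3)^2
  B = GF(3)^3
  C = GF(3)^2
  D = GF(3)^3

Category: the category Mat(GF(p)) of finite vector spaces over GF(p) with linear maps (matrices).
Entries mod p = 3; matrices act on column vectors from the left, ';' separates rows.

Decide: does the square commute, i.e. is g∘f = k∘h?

1) trace f;g:
  e0=(1,0) f~>(1,2,1) g~>(1,2,2)
  e1=(0,1) f~>(0,1,2) g~>(1,0,2)
  composite₁ = ⟨1 1; 2 0; 2 2⟩
2) trace h;k:
  e0=(1,0) h~>(0,2) k~>(1,2,2)
  e1=(0,1) h~>(1,2) k~>(1,0,2)
  composite₂ = ⟨1 1; 2 0; 2 2⟩
Equal? same morphism ✓

Answer: COMMUTES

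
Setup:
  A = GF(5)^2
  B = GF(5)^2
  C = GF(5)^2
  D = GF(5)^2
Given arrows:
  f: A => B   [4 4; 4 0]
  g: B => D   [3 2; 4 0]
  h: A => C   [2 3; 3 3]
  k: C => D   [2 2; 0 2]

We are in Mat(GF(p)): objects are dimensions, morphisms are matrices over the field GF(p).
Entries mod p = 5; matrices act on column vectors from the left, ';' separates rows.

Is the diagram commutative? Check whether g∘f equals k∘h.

Answer: COMMUTES

Trace:
Path 1 = f;g:
  e0=(1,0) f=>(4,4) g=>(0,1)
  e1=(0,1) f=>(4,0) g=>(2,1)
  result₁ = [0 2; 1 1]
Path 2 = h;k:
  e0=(1,0) h=>(2,3) k=>(0,1)
  e1=(0,1) h=>(3,3) k=>(2,1)
  result₂ = [0 2; 1 1]
Equal? YES — commutes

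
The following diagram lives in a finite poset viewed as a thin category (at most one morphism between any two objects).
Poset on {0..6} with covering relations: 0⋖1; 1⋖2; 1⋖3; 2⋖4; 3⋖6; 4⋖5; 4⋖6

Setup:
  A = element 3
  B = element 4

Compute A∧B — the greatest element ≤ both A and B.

Answer: A∧B = 1

Derivation:
Lower bounds of A=3 and B=4: {0,1}
  0 ⊑ 1
  1 ⊑ 1
glb = 1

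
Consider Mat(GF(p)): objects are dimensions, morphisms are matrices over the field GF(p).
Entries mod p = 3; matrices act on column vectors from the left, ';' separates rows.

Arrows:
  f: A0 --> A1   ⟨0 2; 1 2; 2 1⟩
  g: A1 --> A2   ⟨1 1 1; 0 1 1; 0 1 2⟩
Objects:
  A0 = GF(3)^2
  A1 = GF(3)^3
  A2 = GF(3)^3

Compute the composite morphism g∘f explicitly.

Answer: ⟨0 2; 0 0; 2 1⟩

Work:
  e0=[1,0] f-->[0,1,2] g-->[0,0,2]
  e1=[0,1] f-->[2,2,1] g-->[2,0,1]
result: ⟨0 2; 0 0; 2 1⟩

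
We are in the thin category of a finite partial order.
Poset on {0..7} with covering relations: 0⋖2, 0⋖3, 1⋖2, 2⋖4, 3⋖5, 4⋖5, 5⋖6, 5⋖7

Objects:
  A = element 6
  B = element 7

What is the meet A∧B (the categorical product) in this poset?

Answer: A∧B = 5

Work:
{x : x<=A ∧ x<=B} = {0,1,2,3,4,5}  (A=6, B=7)
  0 <= 5
  1 <= 5
  2 <= 5
  3 <= 5
  4 <= 5
  5 <= 5
glb = 5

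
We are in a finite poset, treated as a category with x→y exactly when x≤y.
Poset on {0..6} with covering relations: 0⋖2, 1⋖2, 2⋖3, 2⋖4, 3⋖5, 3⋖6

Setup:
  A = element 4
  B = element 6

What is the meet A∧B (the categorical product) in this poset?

Answer: A∧B = 2

Trace:
{x : x≤A ∧ x≤B} = {0,1,2}  (A=4, B=6)
  0 ≤ 2
  1 ≤ 2
  2 ≤ 2
glb = 2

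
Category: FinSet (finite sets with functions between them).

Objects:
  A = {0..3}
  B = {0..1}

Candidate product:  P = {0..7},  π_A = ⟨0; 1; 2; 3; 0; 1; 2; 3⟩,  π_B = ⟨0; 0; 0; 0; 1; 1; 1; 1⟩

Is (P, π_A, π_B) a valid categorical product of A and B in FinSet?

Answer: VALID PRODUCT

Derivation:
|A|·|B| = 4·2 = 8;  |P| = 8
Check the pairing map k ↦ (π_A(k), π_B(k)):
  0 : (0,0)
  1 : (1,0)
  2 : (2,0)
  3 : (3,0)
  4 : (0,1)
  5 : (1,1)
  6 : (2,1)
  7 : (3,1)
distinct pairs in image: 8 / 8 needed
  → bijection onto A×B; projections well-typed.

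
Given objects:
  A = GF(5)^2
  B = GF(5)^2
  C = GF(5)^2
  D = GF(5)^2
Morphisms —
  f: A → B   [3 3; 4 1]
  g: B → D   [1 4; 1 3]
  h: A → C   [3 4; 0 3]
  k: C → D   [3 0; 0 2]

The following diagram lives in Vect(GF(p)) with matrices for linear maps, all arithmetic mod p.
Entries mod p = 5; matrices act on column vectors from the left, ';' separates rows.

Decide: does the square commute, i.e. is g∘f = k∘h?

Path 1 = f;g:
  e0=⟨1,0⟩ f→⟨3,4⟩ g→⟨4,0⟩
  e1=⟨0,1⟩ f→⟨3,1⟩ g→⟨2,1⟩
  composite₁ = [4 2; 0 1]
Path 2 = h;k:
  e0=⟨1,0⟩ h→⟨3,0⟩ k→⟨4,0⟩
  e1=⟨0,1⟩ h→⟨4,3⟩ k→⟨2,1⟩
  composite₂ = [4 2; 0 1]
Equal? YES — commutes

Answer: COMMUTES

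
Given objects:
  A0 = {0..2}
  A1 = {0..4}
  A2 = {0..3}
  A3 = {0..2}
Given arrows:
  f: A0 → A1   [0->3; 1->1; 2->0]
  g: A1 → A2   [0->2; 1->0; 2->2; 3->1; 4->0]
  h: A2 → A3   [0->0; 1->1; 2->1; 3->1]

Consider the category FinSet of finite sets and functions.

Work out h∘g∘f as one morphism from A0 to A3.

Answer: [0->1; 1->0; 2->1]

Derivation:
  0 f→3 g→1 h→1
  1 f→1 g→0 h→0
  2 f→0 g→2 h→1
result: [0->1; 1->0; 2->1]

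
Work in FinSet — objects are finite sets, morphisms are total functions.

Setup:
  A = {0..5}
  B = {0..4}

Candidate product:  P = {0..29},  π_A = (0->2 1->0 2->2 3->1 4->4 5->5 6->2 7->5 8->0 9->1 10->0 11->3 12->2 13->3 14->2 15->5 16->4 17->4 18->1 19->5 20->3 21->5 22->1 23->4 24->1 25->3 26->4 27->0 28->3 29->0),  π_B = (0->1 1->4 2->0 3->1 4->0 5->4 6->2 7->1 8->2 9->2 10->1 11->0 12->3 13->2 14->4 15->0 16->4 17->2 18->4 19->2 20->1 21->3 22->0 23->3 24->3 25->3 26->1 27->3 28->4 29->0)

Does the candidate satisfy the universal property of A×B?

Answer: VALID PRODUCT

Work:
|A|·|B| = 6·5 = 30;  |P| = 30
Check the pairing map k ↦ (π_A(k), π_B(k)):
  0 -> (2,1)
  1 -> (0,4)
  2 -> (2,0)
  3 -> (1,1)
  4 -> (4,0)
  5 -> (5,4)
  6 -> (2,2)
  7 -> (5,1)
  8 -> (0,2)
  9 -> (1,2)
  10 -> (0,1)
  11 -> (3,0)
  12 -> (2,3)
  13 -> (3,2)
  14 -> (2,4)
  15 -> (5,0)
  16 -> (4,4)
  17 -> (4,2)
  18 -> (1,4)
  19 -> (5,2)
  20 -> (3,1)
  21 -> (5,3)
  22 -> (1,0)
  23 -> (4,3)
  24 -> (1,3)
  25 -> (3,3)
  26 -> (4,1)
  27 -> (0,3)
  28 -> (3,4)
  29 -> (0,0)
distinct pairs in image: 30 / 30 needed
  → bijection onto A×B; projections well-typed.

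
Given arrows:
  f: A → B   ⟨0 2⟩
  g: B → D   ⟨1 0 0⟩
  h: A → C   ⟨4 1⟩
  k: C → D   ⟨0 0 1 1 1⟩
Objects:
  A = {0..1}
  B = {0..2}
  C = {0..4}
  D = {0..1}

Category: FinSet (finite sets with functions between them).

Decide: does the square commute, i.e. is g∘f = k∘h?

Answer: COMMUTES

Derivation:
Along f;g (path 1):
  0 f→0 g→1
  1 f→2 g→0
  composite₁ = ⟨1 0⟩
Along h;k (path 2):
  0 h→4 k→1
  1 h→1 k→0
  composite₂ = ⟨1 0⟩
Equal? equal; square commutes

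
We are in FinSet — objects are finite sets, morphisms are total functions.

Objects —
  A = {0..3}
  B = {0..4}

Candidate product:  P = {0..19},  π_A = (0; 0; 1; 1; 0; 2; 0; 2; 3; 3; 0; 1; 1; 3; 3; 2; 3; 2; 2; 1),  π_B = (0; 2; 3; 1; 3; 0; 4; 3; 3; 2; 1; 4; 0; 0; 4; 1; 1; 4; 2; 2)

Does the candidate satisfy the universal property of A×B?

|A|·|B| = 4·5 = 20;  |P| = 20
Check the pairing map k ↦ (π_A(k), π_B(k)):
  0 ↦ (0,0)
  1 ↦ (0,2)
  2 ↦ (1,3)
  3 ↦ (1,1)
  4 ↦ (0,3)
  5 ↦ (2,0)
  6 ↦ (0,4)
  7 ↦ (2,3)
  8 ↦ (3,3)
  9 ↦ (3,2)
  10 ↦ (0,1)
  11 ↦ (1,4)
  12 ↦ (1,0)
  13 ↦ (3,0)
  14 ↦ (3,4)
  15 ↦ (2,1)
  16 ↦ (3,1)
  17 ↦ (2,4)
  18 ↦ (2,2)
  19 ↦ (1,2)
distinct pairs in image: 20 / 20 needed
  → bijection onto A×B; projections well-typed.

Answer: VALID PRODUCT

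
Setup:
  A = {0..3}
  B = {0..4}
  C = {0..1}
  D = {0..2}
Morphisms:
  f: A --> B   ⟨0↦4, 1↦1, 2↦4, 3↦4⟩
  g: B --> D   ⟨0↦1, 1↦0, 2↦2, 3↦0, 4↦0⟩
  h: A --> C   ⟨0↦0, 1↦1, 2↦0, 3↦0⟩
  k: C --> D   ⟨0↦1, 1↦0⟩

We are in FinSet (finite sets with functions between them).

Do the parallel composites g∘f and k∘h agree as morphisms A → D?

1) trace f;g:
  0 f-->4 g-->0
  1 f-->1 g-->0
  2 f-->4 g-->0
  3 f-->4 g-->0
  composite₁ = ⟨0↦0, 1↦0, 2↦0, 3↦0⟩
2) trace h;k:
  0 h-->0 k-->1
  1 h-->1 k-->0
  2 h-->0 k-->1
  3 h-->0 k-->1
  composite₂ = ⟨0↦1, 1↦0, 2↦1, 3↦1⟩
Equal? distinct morphisms ✗

Answer: DOES NOT COMMUTE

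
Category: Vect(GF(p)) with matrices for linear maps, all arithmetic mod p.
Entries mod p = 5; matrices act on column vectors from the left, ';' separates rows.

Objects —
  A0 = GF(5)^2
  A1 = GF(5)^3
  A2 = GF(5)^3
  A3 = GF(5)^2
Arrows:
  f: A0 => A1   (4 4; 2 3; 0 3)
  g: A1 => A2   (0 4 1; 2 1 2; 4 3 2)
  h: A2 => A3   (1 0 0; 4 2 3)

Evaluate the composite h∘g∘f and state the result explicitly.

  e0=[1,0] f=>[4,2,0] g=>[3,0,2] h=>[3,3]
  e1=[0,1] f=>[4,3,3] g=>[0,2,1] h=>[0,2]
⟦path⟧: (3 0; 3 2)

Answer: (3 0; 3 2)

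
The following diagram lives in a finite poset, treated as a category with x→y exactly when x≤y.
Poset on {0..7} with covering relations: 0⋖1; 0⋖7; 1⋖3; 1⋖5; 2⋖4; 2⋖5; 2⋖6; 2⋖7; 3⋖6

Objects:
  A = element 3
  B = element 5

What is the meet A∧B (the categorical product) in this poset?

Answer: A∧B = 1

Derivation:
Common predecessors of 3,5: {0,1}
  0 <= 1
  1 <= 1
glb = 1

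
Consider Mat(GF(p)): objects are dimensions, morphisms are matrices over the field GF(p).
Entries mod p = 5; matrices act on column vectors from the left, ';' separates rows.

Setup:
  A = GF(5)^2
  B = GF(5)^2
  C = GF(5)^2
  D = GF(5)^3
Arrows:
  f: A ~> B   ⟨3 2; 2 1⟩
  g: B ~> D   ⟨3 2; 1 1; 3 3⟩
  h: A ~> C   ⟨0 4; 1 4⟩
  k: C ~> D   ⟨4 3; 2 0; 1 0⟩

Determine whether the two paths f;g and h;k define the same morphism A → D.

Answer: COMMUTES

Derivation:
1) trace f;g:
  e0=(1,0) f~>(3,2) g~>(3,0,0)
  e1=(0,1) f~>(2,1) g~>(3,3,4)
  composite₁ = ⟨3 3; 0 3; 0 4⟩
2) trace h;k:
  e0=(1,0) h~>(0,1) k~>(3,0,0)
  e1=(0,1) h~>(4,4) k~>(3,3,4)
  composite₂ = ⟨3 3; 0 3; 0 4⟩
Equal? same morphism ✓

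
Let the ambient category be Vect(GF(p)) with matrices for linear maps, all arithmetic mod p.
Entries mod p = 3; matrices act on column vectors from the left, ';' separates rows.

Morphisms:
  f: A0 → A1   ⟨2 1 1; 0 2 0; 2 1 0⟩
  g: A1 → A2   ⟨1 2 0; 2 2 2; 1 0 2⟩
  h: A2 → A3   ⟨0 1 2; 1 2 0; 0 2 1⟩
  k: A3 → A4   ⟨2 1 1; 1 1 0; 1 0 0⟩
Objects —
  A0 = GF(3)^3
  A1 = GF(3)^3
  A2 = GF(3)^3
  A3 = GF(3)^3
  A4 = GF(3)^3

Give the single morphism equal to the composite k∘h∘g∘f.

Answer: ⟨2 2 0; 2 2 0; 2 2 1⟩

Work:
  e0=(1,0,0) f→(2,0,2) g→(2,2,0) h→(2,0,1) k→(2,2,2)
  e1=(0,1,0) f→(1,2,1) g→(2,2,0) h→(2,0,1) k→(2,2,2)
  e2=(0,0,1) f→(1,0,0) g→(1,2,1) h→(1,2,2) k→(0,0,1)
⟦path⟧: ⟨2 2 0; 2 2 0; 2 2 1⟩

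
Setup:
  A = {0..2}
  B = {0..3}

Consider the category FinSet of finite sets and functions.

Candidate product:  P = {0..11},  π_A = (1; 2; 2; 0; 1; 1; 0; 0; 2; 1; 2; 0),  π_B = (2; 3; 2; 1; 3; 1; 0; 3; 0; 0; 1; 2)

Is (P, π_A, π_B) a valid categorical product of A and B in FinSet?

|A|·|B| = 3·4 = 12;  |P| = 12
Check the pairing map k ↦ (π_A(k), π_B(k)):
  0 : (1,2)
  1 : (2,3)
  2 : (2,2)
  3 : (0,1)
  4 : (1,3)
  5 : (1,1)
  6 : (0,0)
  7 : (0,3)
  8 : (2,0)
  9 : (1,0)
  10 : (2,1)
  11 : (0,2)
distinct pairs in image: 12 / 12 needed
  → bijection onto A×B; projections well-typed.

Answer: VALID PRODUCT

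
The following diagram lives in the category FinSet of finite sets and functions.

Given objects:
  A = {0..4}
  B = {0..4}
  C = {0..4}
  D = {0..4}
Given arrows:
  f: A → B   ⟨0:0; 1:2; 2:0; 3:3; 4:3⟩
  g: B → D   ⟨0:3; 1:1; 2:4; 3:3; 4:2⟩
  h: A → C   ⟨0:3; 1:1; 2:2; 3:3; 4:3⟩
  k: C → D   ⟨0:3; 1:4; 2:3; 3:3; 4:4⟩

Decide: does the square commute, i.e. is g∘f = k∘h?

1) trace f;g:
  0 f→0 g→3
  1 f→2 g→4
  2 f→0 g→3
  3 f→3 g→3
  4 f→3 g→3
  ⟦path⟧₁ = ⟨0:3; 1:4; 2:3; 3:3; 4:3⟩
2) trace h;k:
  0 h→3 k→3
  1 h→1 k→4
  2 h→2 k→3
  3 h→3 k→3
  4 h→3 k→3
  ⟦path⟧₂ = ⟨0:3; 1:4; 2:3; 3:3; 4:3⟩
Equal? equal; square commutes

Answer: COMMUTES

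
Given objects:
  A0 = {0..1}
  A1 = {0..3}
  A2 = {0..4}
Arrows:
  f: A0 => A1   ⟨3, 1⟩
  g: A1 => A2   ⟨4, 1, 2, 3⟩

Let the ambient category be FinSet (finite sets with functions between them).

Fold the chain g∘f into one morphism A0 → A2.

  0 f=>3 g=>3
  1 f=>1 g=>1
result: ⟨3, 1⟩

Answer: ⟨3, 1⟩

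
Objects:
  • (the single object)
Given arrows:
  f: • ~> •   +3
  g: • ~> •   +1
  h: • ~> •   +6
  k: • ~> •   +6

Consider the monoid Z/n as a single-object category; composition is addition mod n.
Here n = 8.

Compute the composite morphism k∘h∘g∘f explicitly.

Answer: +0

Derivation:
  0 +3≡3 +1≡4 +6≡2 +6≡0  (mod 8)
⟦path⟧: +0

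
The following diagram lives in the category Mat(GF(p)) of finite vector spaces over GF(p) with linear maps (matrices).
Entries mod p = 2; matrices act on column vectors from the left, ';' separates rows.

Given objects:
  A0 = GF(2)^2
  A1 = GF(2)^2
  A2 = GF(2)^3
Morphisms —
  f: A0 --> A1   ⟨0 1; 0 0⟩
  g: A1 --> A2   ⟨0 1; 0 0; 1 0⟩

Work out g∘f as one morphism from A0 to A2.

  e0=(1,0) f-->(0,0) g-->(0,0,0)
  e1=(0,1) f-->(1,0) g-->(0,0,1)
⟦path⟧: ⟨0 0; 0 0; 0 1⟩

Answer: ⟨0 0; 0 0; 0 1⟩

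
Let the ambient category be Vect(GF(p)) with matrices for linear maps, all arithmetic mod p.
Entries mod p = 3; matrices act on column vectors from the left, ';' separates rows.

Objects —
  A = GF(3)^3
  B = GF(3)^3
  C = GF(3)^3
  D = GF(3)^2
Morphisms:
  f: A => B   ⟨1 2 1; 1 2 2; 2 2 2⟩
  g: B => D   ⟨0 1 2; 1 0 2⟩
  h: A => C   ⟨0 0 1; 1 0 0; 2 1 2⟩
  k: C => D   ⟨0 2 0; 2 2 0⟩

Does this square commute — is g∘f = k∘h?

Answer: COMMUTES

Work:
1) trace f;g:
  e0=⟨1,0,0⟩ f=>⟨1,1,2⟩ g=>⟨2,2⟩
  e1=⟨0,1,0⟩ f=>⟨2,2,2⟩ g=>⟨0,0⟩
  e2=⟨0,0,1⟩ f=>⟨1,2,2⟩ g=>⟨0,2⟩
  result₁ = ⟨2 0 0; 2 0 2⟩
2) trace h;k:
  e0=⟨1,0,0⟩ h=>⟨0,1,2⟩ k=>⟨2,2⟩
  e1=⟨0,1,0⟩ h=>⟨0,0,1⟩ k=>⟨0,0⟩
  e2=⟨0,0,1⟩ h=>⟨1,0,2⟩ k=>⟨0,2⟩
  result₂ = ⟨2 0 0; 2 0 2⟩
Equal? YES — commutes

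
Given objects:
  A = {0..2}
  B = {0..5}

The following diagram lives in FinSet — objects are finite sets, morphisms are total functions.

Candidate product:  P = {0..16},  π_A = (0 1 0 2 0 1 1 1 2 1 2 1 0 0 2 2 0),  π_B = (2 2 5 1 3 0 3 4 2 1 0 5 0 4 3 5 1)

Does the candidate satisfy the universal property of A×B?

Answer: NOT A VALID PRODUCT — |P|=17 ≠ |A|·|B|=18

Work:
|A|·|B| = 3·6 = 18;  |P| = 17
  → cardinalities differ; no bijection possible.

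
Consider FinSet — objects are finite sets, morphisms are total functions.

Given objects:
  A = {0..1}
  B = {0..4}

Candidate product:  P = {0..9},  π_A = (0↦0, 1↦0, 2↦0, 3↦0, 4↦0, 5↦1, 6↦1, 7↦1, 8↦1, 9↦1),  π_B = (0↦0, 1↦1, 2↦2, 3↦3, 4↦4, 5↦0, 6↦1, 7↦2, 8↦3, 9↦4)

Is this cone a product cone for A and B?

|A|·|B| = 2·5 = 10;  |P| = 10
Check the pairing map k ↦ (π_A(k), π_B(k)):
  0 ↦ (0,0)
  1 ↦ (0,1)
  2 ↦ (0,2)
  3 ↦ (0,3)
  4 ↦ (0,4)
  5 ↦ (1,0)
  6 ↦ (1,1)
  7 ↦ (1,2)
  8 ↦ (1,3)
  9 ↦ (1,4)
distinct pairs in image: 10 / 10 needed
  → bijection onto A×B; projections well-typed.

Answer: VALID PRODUCT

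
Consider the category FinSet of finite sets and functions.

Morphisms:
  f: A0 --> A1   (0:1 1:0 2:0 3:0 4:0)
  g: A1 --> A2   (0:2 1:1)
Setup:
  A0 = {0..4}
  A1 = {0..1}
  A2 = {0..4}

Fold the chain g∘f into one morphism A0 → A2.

  0 f-->1 g-->1
  1 f-->0 g-->2
  2 f-->0 g-->2
  3 f-->0 g-->2
  4 f-->0 g-->2
result: (0:1 1:2 2:2 3:2 4:2)

Answer: (0:1 1:2 2:2 3:2 4:2)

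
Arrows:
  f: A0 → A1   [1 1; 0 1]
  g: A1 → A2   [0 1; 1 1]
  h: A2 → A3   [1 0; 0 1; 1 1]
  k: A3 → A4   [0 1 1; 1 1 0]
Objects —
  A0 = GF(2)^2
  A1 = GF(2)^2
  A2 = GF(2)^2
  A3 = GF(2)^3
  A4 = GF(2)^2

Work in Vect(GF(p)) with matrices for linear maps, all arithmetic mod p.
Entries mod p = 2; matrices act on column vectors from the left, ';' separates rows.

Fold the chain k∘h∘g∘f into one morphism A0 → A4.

Answer: [0 1; 1 1]

Derivation:
  e0=[1,0] f→[1,0] g→[0,1] h→[0,1,1] k→[0,1]
  e1=[0,1] f→[1,1] g→[1,0] h→[1,0,1] k→[1,1]
⟦path⟧: [0 1; 1 1]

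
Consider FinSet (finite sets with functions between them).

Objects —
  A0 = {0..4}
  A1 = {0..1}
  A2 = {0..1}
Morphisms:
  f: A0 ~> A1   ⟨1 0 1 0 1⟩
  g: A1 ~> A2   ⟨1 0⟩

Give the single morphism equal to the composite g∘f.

Answer: ⟨0 1 0 1 0⟩

Work:
  0 f~>1 g~>0
  1 f~>0 g~>1
  2 f~>1 g~>0
  3 f~>0 g~>1
  4 f~>1 g~>0
result: ⟨0 1 0 1 0⟩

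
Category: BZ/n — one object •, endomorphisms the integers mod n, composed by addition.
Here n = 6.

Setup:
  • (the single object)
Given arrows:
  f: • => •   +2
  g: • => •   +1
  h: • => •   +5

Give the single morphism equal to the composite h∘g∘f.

  0 +2≡2 +1≡3 +5≡2  (mod 6)
⟦path⟧: +2

Answer: +2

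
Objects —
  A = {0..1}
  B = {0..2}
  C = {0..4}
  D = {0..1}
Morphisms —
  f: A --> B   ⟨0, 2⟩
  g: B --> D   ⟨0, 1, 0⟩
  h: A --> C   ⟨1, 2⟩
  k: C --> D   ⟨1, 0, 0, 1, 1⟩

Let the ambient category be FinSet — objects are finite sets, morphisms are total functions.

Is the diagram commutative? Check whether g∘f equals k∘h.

1) trace f;g:
  0 f-->0 g-->0
  1 f-->2 g-->0
  ⟦path⟧₁ = ⟨0, 0⟩
2) trace h;k:
  0 h-->1 k-->0
  1 h-->2 k-->0
  ⟦path⟧₂ = ⟨0, 0⟩
Equal? YES — commutes

Answer: COMMUTES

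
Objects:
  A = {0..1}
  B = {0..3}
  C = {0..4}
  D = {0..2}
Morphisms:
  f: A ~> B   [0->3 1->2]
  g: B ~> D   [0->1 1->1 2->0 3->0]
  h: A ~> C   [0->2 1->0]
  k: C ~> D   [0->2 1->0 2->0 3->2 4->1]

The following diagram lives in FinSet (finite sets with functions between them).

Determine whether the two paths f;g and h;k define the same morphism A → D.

Answer: DOES NOT COMMUTE

Work:
Path 1 = f;g:
  0 f~>3 g~>0
  1 f~>2 g~>0
  result₁ = [0->0 1->0]
Path 2 = h;k:
  0 h~>2 k~>0
  1 h~>0 k~>2
  result₂ = [0->0 1->2]
Equal? differ; not commutative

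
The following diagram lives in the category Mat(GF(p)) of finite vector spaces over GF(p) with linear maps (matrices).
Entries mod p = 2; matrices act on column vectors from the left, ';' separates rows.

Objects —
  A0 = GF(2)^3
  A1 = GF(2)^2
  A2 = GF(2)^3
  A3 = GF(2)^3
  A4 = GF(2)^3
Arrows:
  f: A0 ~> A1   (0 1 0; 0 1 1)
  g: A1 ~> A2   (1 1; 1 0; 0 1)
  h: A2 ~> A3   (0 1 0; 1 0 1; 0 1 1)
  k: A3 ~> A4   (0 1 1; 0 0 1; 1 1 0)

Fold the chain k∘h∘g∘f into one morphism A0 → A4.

Answer: (0 1 1; 0 0 1; 0 0 0)

Derivation:
  e0=⟨1,0,0⟩ f~>⟨0,0⟩ g~>⟨0,0,0⟩ h~>⟨0,0,0⟩ k~>⟨0,0,0⟩
  e1=⟨0,1,0⟩ f~>⟨1,1⟩ g~>⟨0,1,1⟩ h~>⟨1,1,0⟩ k~>⟨1,0,0⟩
  e2=⟨0,0,1⟩ f~>⟨0,1⟩ g~>⟨1,0,1⟩ h~>⟨0,0,1⟩ k~>⟨1,1,0⟩
result: (0 1 1; 0 0 1; 0 0 0)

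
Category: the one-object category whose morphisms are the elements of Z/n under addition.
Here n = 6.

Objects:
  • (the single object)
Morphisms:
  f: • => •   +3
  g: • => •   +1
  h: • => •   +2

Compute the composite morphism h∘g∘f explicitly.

  0 +3≡3 +1≡4 +2≡0  (mod 6)
⟦path⟧: +0

Answer: +0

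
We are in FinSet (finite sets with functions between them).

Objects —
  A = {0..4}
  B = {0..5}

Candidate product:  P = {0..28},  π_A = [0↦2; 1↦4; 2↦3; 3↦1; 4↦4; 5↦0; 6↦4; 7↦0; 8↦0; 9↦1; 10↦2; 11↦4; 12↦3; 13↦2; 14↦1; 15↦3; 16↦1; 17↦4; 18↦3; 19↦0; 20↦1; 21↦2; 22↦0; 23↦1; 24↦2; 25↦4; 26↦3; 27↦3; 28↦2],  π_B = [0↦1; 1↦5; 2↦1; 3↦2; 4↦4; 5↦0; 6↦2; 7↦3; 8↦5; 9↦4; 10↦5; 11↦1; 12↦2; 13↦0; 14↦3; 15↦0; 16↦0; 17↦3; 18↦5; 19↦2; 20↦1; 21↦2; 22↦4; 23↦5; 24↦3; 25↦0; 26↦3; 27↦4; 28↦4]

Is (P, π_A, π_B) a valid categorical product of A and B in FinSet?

Answer: NOT A VALID PRODUCT — |P|=29 ≠ |A|·|B|=30

Work:
|A|·|B| = 5·6 = 30;  |P| = 29
  → cardinalities differ; no bijection possible.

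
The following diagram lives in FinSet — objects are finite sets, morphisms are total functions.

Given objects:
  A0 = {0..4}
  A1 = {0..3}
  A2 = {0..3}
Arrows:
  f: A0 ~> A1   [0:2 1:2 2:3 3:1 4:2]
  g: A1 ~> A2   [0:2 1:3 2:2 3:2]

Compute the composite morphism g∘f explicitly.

Answer: [0:2 1:2 2:2 3:3 4:2]

Derivation:
  0 f~>2 g~>2
  1 f~>2 g~>2
  2 f~>3 g~>2
  3 f~>1 g~>3
  4 f~>2 g~>2
composite: [0:2 1:2 2:2 3:3 4:2]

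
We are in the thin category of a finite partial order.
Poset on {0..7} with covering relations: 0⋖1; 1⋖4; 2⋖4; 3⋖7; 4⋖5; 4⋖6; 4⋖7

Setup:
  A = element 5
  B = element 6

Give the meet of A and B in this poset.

Common predecessors of 5,6: {0,1,2,4}
  0 ≤ 4
  1 ≤ 4
  2 ≤ 4
  4 ≤ 4
glb = 4

Answer: A∧B = 4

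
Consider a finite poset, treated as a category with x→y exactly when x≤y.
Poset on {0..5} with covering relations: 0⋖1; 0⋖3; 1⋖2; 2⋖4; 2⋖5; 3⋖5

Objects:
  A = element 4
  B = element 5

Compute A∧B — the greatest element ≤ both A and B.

Common predecessors of 4,5: {0,1,2}
  0 ⊑ 2
  1 ⊑ 2
  2 ⊑ 2
glb = 2

Answer: A∧B = 2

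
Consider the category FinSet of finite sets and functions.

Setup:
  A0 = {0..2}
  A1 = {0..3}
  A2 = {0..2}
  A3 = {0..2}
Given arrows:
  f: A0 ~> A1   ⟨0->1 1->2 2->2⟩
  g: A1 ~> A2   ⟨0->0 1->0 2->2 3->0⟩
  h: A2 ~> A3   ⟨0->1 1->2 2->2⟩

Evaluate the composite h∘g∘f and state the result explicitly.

  0 f~>1 g~>0 h~>1
  1 f~>2 g~>2 h~>2
  2 f~>2 g~>2 h~>2
result: ⟨0->1 1->2 2->2⟩

Answer: ⟨0->1 1->2 2->2⟩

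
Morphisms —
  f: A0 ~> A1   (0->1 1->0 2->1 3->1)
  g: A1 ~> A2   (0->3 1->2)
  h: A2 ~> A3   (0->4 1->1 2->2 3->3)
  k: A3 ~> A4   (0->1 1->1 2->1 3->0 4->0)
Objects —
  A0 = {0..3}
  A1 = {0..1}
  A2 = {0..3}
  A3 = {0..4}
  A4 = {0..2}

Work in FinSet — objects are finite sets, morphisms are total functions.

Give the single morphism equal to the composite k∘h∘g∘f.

  0 f~>1 g~>2 h~>2 k~>1
  1 f~>0 g~>3 h~>3 k~>0
  2 f~>1 g~>2 h~>2 k~>1
  3 f~>1 g~>2 h~>2 k~>1
result: (0->1 1->0 2->1 3->1)

Answer: (0->1 1->0 2->1 3->1)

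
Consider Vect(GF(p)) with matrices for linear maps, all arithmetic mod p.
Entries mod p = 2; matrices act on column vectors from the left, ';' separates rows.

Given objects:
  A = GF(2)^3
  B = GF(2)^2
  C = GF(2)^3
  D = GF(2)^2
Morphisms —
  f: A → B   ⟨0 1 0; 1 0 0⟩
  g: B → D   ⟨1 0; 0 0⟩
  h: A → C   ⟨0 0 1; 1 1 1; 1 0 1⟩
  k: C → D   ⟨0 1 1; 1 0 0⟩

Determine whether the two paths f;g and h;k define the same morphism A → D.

1) trace f;g:
  e0=[1,0,0] f→[0,1] g→[0,0]
  e1=[0,1,0] f→[1,0] g→[1,0]
  e2=[0,0,1] f→[0,0] g→[0,0]
  ⟦path⟧₁ = ⟨0 1 0; 0 0 0⟩
2) trace h;k:
  e0=[1,0,0] h→[0,1,1] k→[0,0]
  e1=[0,1,0] h→[0,1,0] k→[1,0]
  e2=[0,0,1] h→[1,1,1] k→[0,1]
  ⟦path⟧₂ = ⟨0 1 0; 0 0 1⟩
Equal? differ; not commutative

Answer: DOES NOT COMMUTE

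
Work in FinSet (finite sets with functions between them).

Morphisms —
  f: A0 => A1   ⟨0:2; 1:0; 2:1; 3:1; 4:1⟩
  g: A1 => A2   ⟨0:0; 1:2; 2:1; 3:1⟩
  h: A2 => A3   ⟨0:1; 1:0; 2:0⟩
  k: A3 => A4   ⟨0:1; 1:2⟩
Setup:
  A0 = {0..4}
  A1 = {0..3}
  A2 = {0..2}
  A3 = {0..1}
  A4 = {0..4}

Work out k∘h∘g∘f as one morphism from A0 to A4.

Answer: ⟨0:1; 1:2; 2:1; 3:1; 4:1⟩

Derivation:
  0 f=>2 g=>1 h=>0 k=>1
  1 f=>0 g=>0 h=>1 k=>2
  2 f=>1 g=>2 h=>0 k=>1
  3 f=>1 g=>2 h=>0 k=>1
  4 f=>1 g=>2 h=>0 k=>1
result: ⟨0:1; 1:2; 2:1; 3:1; 4:1⟩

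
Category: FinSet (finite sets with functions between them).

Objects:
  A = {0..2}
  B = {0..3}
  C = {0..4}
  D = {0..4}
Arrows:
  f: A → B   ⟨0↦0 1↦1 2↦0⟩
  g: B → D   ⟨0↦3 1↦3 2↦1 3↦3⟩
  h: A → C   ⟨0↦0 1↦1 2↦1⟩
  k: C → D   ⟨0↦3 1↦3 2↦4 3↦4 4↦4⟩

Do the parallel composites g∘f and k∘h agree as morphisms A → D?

Answer: COMMUTES

Derivation:
Along f;g (path 1):
  0 f→0 g→3
  1 f→1 g→3
  2 f→0 g→3
  composite₁ = ⟨0↦3 1↦3 2↦3⟩
Along h;k (path 2):
  0 h→0 k→3
  1 h→1 k→3
  2 h→1 k→3
  composite₂ = ⟨0↦3 1↦3 2↦3⟩
Equal? same morphism ✓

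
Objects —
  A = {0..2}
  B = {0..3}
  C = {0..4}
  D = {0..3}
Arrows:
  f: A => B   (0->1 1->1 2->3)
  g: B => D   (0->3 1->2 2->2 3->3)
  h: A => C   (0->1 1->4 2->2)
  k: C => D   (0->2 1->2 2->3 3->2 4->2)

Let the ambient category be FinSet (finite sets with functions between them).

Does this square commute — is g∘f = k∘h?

Along f;g (path 1):
  0 f=>1 g=>2
  1 f=>1 g=>2
  2 f=>3 g=>3
  composite₁ = (0->2 1->2 2->3)
Along h;k (path 2):
  0 h=>1 k=>2
  1 h=>4 k=>2
  2 h=>2 k=>3
  composite₂ = (0->2 1->2 2->3)
Equal? YES — commutes

Answer: COMMUTES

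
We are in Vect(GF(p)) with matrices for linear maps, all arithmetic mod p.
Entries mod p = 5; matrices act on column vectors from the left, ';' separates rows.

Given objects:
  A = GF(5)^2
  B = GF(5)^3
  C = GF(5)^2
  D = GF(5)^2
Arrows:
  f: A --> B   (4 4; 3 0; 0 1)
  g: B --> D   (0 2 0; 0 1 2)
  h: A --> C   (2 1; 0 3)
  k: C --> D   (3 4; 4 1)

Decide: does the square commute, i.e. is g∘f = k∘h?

Answer: COMMUTES

Work:
Along f;g (path 1):
  e0=(1,0) f-->(4,3,0) g-->(1,3)
  e1=(0,1) f-->(4,0,1) g-->(0,2)
  ⟦path⟧₁ = (1 0; 3 2)
Along h;k (path 2):
  e0=(1,0) h-->(2,0) k-->(1,3)
  e1=(0,1) h-->(1,3) k-->(0,2)
  ⟦path⟧₂ = (1 0; 3 2)
Equal? YES — commutes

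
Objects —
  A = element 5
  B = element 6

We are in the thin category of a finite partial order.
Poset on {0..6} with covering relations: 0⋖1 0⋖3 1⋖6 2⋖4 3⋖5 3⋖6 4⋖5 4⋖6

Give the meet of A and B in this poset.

Lower bounds of A=5 and B=6: {0,2,3,4}
  maximal lower bounds 3 and 4 are incomparable: neither 3≤4 nor 4≤3
→ no greatest lower bound exists

Answer: NO MEET EXISTS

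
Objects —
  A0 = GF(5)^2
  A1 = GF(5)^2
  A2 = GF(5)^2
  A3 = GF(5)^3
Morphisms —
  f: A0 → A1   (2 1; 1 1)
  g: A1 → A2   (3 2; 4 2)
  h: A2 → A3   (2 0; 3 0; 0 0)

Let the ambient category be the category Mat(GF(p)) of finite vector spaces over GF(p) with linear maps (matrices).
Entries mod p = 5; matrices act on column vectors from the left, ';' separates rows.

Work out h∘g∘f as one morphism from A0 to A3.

Answer: (1 0; 4 0; 0 0)

Derivation:
  e0=[1,0] f→[2,1] g→[3,0] h→[1,4,0]
  e1=[0,1] f→[1,1] g→[0,1] h→[0,0,0]
result: (1 0; 4 0; 0 0)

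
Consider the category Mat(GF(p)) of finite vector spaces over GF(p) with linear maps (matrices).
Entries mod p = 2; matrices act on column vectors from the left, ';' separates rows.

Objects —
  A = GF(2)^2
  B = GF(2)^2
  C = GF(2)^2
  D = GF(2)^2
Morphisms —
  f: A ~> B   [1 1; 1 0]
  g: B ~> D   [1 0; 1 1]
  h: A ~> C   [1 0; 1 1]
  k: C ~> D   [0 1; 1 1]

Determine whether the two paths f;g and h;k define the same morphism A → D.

1) trace f;g:
  e0=[1,0] f~>[1,1] g~>[1,0]
  e1=[0,1] f~>[1,0] g~>[1,1]
  ⟦path⟧₁ = [1 1; 0 1]
2) trace h;k:
  e0=[1,0] h~>[1,1] k~>[1,0]
  e1=[0,1] h~>[0,1] k~>[1,1]
  ⟦path⟧₂ = [1 1; 0 1]
Equal? same morphism ✓

Answer: COMMUTES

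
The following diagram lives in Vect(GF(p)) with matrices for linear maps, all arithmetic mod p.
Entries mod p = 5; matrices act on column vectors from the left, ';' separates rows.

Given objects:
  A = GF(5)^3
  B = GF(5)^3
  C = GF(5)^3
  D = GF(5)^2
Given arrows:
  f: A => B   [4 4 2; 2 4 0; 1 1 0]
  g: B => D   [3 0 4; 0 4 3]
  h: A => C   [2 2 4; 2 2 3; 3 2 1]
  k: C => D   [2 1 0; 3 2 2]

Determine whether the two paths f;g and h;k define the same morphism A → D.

Along f;g (path 1):
  e0=⟨1,0,0⟩ f=>⟨4,2,1⟩ g=>⟨1,1⟩
  e1=⟨0,1,0⟩ f=>⟨4,4,1⟩ g=>⟨1,4⟩
  e2=⟨0,0,1⟩ f=>⟨2,0,0⟩ g=>⟨1,0⟩
  ⟦path⟧₁ = [1 1 1; 1 4 0]
Along h;k (path 2):
  e0=⟨1,0,0⟩ h=>⟨2,2,3⟩ k=>⟨1,1⟩
  e1=⟨0,1,0⟩ h=>⟨2,2,2⟩ k=>⟨1,4⟩
  e2=⟨0,0,1⟩ h=>⟨4,3,1⟩ k=>⟨1,0⟩
  ⟦path⟧₂ = [1 1 1; 1 4 0]
Equal? same morphism ✓

Answer: COMMUTES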